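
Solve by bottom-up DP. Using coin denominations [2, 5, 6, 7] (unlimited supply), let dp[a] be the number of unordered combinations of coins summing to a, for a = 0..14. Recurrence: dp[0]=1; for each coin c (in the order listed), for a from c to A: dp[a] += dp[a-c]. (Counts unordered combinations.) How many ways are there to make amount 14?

6

after  coin     0     1     2     3     4     5     6     7     8     9    10    11    12    13    14
          2     1     0     1     0     1     0     1     0     1     0     1     0     1     0     1
          5     1     0     1     0     1     1     1     1     1     1     2     1     2     1     2
          6     1     0     1     0     1     1     2     1     2     1     3     2     4     2     4
          7     1     0     1     0     1     1     2     2     2     2     3     3     5     4     6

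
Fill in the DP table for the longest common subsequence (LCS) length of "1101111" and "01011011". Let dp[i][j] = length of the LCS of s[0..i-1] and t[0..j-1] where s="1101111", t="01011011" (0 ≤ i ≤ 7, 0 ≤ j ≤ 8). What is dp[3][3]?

   ''  0  1  0  1  1  0  1  1
''  0  0  0  0  0  0  0  0  0
 1  0  0  1  1  1  1  1  1  1
 1  0  0  1  1  2  2  2  2  2
 0  0  1  1  2  2  2  3  3  3
 1  0  1  2  2  3  3  3  4  4
 1  0  1  2  2  3  4  4  4  5
 1  0  1  2  2  3  4  4  5  5
 1  0  1  2  2  3  4  4  5  6

2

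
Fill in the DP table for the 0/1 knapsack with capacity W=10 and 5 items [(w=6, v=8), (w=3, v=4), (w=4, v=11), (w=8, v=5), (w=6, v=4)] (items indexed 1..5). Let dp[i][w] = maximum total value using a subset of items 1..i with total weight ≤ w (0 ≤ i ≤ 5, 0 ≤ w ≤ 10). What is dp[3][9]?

15

i\w   0   1   2   3   4   5   6   7   8   9  10
  0   0   0   0   0   0   0   0   0   0   0   0
  1   0   0   0   0   0   0   8   8   8   8   8
  2   0   0   0   4   4   4   8   8   8  12  12
  3   0   0   0   4  11  11  11  15  15  15  19
  4   0   0   0   4  11  11  11  15  15  15  19
  5   0   0   0   4  11  11  11  15  15  15  19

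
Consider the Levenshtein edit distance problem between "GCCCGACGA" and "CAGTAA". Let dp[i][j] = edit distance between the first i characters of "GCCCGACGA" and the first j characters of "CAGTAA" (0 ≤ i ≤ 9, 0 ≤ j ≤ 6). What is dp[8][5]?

6

   ''  C  A  G  T  A  A
''  0  1  2  3  4  5  6
 G  1  1  2  2  3  4  5
 C  2  1  2  3  3  4  5
 C  3  2  2  3  4  4  5
 C  4  3  3  3  4  5  5
 G  5  4  4  3  4  5  6
 A  6  5  4  4  4  4  5
 C  7  6  5  5  5  5  5
 G  8  7  6  5  6  6  6
 A  9  8  7  6  6  6  6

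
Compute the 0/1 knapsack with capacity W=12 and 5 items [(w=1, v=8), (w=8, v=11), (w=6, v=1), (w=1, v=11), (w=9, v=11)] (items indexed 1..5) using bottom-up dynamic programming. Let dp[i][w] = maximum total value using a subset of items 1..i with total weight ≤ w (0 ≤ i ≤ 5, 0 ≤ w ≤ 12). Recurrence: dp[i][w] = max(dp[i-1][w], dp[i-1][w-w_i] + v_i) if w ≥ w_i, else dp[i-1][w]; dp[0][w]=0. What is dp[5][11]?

30

i\w   0   1   2   3   4   5   6   7   8   9  10  11  12
  0   0   0   0   0   0   0   0   0   0   0   0   0   0
  1   0   8   8   8   8   8   8   8   8   8   8   8   8
  2   0   8   8   8   8   8   8   8  11  19  19  19  19
  3   0   8   8   8   8   8   8   9  11  19  19  19  19
  4   0  11  19  19  19  19  19  19  20  22  30  30  30
  5   0  11  19  19  19  19  19  19  20  22  30  30  30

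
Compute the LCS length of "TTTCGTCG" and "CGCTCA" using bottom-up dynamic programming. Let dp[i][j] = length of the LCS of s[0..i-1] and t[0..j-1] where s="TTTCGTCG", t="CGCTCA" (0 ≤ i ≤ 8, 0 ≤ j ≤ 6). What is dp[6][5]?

   ''  C  G  C  T  C  A
''  0  0  0  0  0  0  0
 T  0  0  0  0  1  1  1
 T  0  0  0  0  1  1  1
 T  0  0  0  0  1  1  1
 C  0  1  1  1  1  2  2
 G  0  1  2  2  2  2  2
 T  0  1  2  2  3  3  3
 C  0  1  2  3  3  4  4
 G  0  1  2  3  3  4  4

3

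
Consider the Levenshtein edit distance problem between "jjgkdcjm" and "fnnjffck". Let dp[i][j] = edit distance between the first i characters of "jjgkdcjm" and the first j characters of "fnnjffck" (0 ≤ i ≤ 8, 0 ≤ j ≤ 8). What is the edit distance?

   ''  f  n  n  j  f  f  c  k
''  0  1  2  3  4  5  6  7  8
 j  1  1  2  3  3  4  5  6  7
 j  2  2  2  3  3  4  5  6  7
 g  3  3  3  3  4  4  5  6  7
 k  4  4  4  4  4  5  5  6  6
 d  5  5  5  5  5  5  6  6  7
 c  6  6  6  6  6  6  6  6  7
 j  7  7  7  7  6  7  7  7  7
 m  8  8  8  8  7  7  8  8  8

8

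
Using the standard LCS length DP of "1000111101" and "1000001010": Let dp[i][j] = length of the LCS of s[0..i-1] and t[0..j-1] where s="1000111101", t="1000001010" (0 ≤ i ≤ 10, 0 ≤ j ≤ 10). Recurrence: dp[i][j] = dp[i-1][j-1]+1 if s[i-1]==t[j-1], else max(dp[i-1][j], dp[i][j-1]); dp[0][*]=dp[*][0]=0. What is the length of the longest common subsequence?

   ''  1  0  0  0  0  0  1  0  1  0
''  0  0  0  0  0  0  0  0  0  0  0
 1  0  1  1  1  1  1  1  1  1  1  1
 0  0  1  2  2  2  2  2  2  2  2  2
 0  0  1  2  3  3  3  3  3  3  3  3
 0  0  1  2  3  4  4  4  4  4  4  4
 1  0  1  2  3  4  4  4  5  5  5  5
 1  0  1  2  3  4  4  4  5  5  6  6
 1  0  1  2  3  4  4  4  5  5  6  6
 1  0  1  2  3  4  4  4  5  5  6  6
 0  0  1  2  3  4  5  5  5  6  6  7
 1  0  1  2  3  4  5  5  6  6  7  7

7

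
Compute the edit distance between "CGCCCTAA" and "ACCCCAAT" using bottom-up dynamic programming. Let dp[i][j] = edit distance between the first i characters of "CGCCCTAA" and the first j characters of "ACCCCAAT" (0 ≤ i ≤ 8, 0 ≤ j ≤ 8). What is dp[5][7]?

4

   ''  A  C  C  C  C  A  A  T
''  0  1  2  3  4  5  6  7  8
 C  1  1  1  2  3  4  5  6  7
 G  2  2  2  2  3  4  5  6  7
 C  3  3  2  2  2  3  4  5  6
 C  4  4  3  2  2  2  3  4  5
 C  5  5  4  3  2  2  3  4  5
 T  6  6  5  4  3  3  3  4  4
 A  7  6  6  5  4  4  3  3  4
 A  8  7  7  6  5  5  4  3  4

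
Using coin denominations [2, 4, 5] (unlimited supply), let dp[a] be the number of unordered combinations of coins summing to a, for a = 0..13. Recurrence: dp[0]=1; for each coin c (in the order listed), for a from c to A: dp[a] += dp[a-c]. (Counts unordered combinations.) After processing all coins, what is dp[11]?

after  coin     0     1     2     3     4     5     6     7     8     9    10    11    12    13
          2     1     0     1     0     1     0     1     0     1     0     1     0     1     0
          4     1     0     1     0     2     0     2     0     3     0     3     0     4     0
          5     1     0     1     0     2     1     2     1     3     2     4     2     5     3

2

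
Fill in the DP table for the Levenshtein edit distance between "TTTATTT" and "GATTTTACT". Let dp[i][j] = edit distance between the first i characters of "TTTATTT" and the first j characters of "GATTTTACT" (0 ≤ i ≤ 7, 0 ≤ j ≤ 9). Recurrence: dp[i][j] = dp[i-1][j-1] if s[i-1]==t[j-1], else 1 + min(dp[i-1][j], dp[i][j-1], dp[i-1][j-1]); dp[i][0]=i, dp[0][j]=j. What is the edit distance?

   ''  G  A  T  T  T  T  A  C  T
''  0  1  2  3  4  5  6  7  8  9
 T  1  1  2  2  3  4  5  6  7  8
 T  2  2  2  2  2  3  4  5  6  7
 T  3  3  3  2  2  2  3  4  5  6
 A  4  4  3  3  3  3  3  3  4  5
 T  5  5  4  3  3  3  3  4  4  4
 T  6  6  5  4  3  3  3  4  5  4
 T  7  7  6  5  4  3  3  4  5  5

5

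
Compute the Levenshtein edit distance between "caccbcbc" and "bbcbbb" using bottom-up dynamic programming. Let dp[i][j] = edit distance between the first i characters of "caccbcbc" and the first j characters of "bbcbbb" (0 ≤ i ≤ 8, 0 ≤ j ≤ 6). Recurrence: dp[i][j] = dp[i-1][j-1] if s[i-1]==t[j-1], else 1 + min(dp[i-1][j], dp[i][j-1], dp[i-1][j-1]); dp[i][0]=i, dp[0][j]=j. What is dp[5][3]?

   ''  b  b  c  b  b  b
''  0  1  2  3  4  5  6
 c  1  1  2  2  3  4  5
 a  2  2  2  3  3  4  5
 c  3  3  3  2  3  4  5
 c  4  4  4  3  3  4  5
 b  5  4  4  4  3  3  4
 c  6  5  5  4  4  4  4
 b  7  6  5  5  4  4  4
 c  8  7  6  5  5  5  5

4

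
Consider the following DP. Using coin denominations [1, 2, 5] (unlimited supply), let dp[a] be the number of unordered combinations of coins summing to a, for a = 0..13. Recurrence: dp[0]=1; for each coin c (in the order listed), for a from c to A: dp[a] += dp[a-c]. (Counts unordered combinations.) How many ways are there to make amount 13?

14

after  coin     0     1     2     3     4     5     6     7     8     9    10    11    12    13
          1     1     1     1     1     1     1     1     1     1     1     1     1     1     1
          2     1     1     2     2     3     3     4     4     5     5     6     6     7     7
          5     1     1     2     2     3     4     5     6     7     8    10    11    13    14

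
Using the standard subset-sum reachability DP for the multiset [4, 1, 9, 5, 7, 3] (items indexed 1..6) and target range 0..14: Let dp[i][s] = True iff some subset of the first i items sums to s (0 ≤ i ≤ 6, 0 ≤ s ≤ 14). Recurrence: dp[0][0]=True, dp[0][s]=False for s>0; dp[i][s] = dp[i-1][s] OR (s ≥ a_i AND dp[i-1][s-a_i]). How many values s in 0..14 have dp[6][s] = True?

14

i\s   0   1   2   3   4   5   6   7   8   9  10  11  12  13  14
  0   T   F   F   F   F   F   F   F   F   F   F   F   F   F   F
  1   T   F   F   F   T   F   F   F   F   F   F   F   F   F   F
  2   T   T   F   F   T   T   F   F   F   F   F   F   F   F   F
  3   T   T   F   F   T   T   F   F   F   T   T   F   F   T   T
  4   T   T   F   F   T   T   T   F   F   T   T   F   F   T   T
  5   T   T   F   F   T   T   T   T   T   T   T   T   T   T   T
  6   T   T   F   T   T   T   T   T   T   T   T   T   T   T   T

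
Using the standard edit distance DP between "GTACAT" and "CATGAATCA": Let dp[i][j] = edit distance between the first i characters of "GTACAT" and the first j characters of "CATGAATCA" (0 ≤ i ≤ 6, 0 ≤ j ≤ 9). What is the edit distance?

   ''  C  A  T  G  A  A  T  C  A
''  0  1  2  3  4  5  6  7  8  9
 G  1  1  2  3  3  4  5  6  7  8
 T  2  2  2  2  3  4  5  5  6  7
 A  3  3  2  3  3  3  4  5  6  6
 C  4  3  3  3  4  4  4  5  5  6
 A  5  4  3  4  4  4  4  5  6  5
 T  6  5  4  3  4  5  5  4  5  6

6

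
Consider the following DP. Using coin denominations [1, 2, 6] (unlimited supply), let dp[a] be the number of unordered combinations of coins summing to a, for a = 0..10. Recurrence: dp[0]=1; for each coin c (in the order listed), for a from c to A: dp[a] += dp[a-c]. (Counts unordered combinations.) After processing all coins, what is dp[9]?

7

after  coin     0     1     2     3     4     5     6     7     8     9    10
          1     1     1     1     1     1     1     1     1     1     1     1
          2     1     1     2     2     3     3     4     4     5     5     6
          6     1     1     2     2     3     3     5     5     7     7     9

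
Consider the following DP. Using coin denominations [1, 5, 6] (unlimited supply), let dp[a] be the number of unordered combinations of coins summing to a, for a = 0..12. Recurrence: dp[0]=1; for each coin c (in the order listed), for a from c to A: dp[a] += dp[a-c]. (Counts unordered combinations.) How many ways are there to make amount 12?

6

after  coin     0     1     2     3     4     5     6     7     8     9    10    11    12
          1     1     1     1     1     1     1     1     1     1     1     1     1     1
          5     1     1     1     1     1     2     2     2     2     2     3     3     3
          6     1     1     1     1     1     2     3     3     3     3     4     5     6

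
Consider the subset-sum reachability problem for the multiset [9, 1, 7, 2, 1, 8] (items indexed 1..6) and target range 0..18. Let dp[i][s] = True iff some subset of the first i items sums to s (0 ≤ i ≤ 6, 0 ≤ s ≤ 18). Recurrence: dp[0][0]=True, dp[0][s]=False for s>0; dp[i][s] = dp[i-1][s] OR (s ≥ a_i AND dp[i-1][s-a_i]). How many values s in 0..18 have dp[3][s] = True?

i\s   0   1   2   3   4   5   6   7   8   9  10  11  12  13  14  15  16  17  18
  0   T   F   F   F   F   F   F   F   F   F   F   F   F   F   F   F   F   F   F
  1   T   F   F   F   F   F   F   F   F   T   F   F   F   F   F   F   F   F   F
  2   T   T   F   F   F   F   F   F   F   T   T   F   F   F   F   F   F   F   F
  3   T   T   F   F   F   F   F   T   T   T   T   F   F   F   F   F   T   T   F
  4   T   T   T   T   F   F   F   T   T   T   T   T   T   F   F   F   T   T   T
  5   T   T   T   T   T   F   F   T   T   T   T   T   T   T   F   F   T   T   T
  6   T   T   T   T   T   F   F   T   T   T   T   T   T   T   F   T   T   T   T

8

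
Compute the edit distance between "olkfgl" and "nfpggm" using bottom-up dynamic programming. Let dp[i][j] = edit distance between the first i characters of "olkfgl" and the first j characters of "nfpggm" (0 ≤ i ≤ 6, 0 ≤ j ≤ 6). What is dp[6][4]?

   ''  n  f  p  g  g  m
''  0  1  2  3  4  5  6
 o  1  1  2  3  4  5  6
 l  2  2  2  3  4  5  6
 k  3  3  3  3  4  5  6
 f  4  4  3  4  4  5  6
 g  5  5  4  4  4  4  5
 l  6  6  5  5  5  5  5

5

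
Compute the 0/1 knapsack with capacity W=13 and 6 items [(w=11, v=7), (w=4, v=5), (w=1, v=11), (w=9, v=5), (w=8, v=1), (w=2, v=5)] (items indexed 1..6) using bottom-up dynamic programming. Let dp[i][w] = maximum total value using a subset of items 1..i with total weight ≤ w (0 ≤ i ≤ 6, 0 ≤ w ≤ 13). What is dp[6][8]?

i\w   0   1   2   3   4   5   6   7   8   9  10  11  12  13
  0   0   0   0   0   0   0   0   0   0   0   0   0   0   0
  1   0   0   0   0   0   0   0   0   0   0   0   7   7   7
  2   0   0   0   0   5   5   5   5   5   5   5   7   7   7
  3   0  11  11  11  11  16  16  16  16  16  16  16  18  18
  4   0  11  11  11  11  16  16  16  16  16  16  16  18  18
  5   0  11  11  11  11  16  16  16  16  16  16  16  18  18
  6   0  11  11  16  16  16  16  21  21  21  21  21  21  21

21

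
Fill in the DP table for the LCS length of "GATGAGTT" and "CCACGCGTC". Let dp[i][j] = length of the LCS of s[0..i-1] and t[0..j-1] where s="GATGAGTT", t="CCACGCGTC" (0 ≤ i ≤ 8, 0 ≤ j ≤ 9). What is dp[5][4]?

1

   ''  C  C  A  C  G  C  G  T  C
''  0  0  0  0  0  0  0  0  0  0
 G  0  0  0  0  0  1  1  1  1  1
 A  0  0  0  1  1  1  1  1  1  1
 T  0  0  0  1  1  1  1  1  2  2
 G  0  0  0  1  1  2  2  2  2  2
 A  0  0  0  1  1  2  2  2  2  2
 G  0  0  0  1  1  2  2  3  3  3
 T  0  0  0  1  1  2  2  3  4  4
 T  0  0  0  1  1  2  2  3  4  4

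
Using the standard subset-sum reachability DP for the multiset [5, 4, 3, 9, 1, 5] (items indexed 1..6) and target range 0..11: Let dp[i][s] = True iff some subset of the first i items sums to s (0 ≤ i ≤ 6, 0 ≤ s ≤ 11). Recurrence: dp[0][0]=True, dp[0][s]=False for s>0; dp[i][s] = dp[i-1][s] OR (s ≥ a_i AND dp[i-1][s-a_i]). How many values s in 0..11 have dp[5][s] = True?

i\s   0   1   2   3   4   5   6   7   8   9  10  11
  0   T   F   F   F   F   F   F   F   F   F   F   F
  1   T   F   F   F   F   T   F   F   F   F   F   F
  2   T   F   F   F   T   T   F   F   F   T   F   F
  3   T   F   F   T   T   T   F   T   T   T   F   F
  4   T   F   F   T   T   T   F   T   T   T   F   F
  5   T   T   F   T   T   T   T   T   T   T   T   F
  6   T   T   F   T   T   T   T   T   T   T   T   T

10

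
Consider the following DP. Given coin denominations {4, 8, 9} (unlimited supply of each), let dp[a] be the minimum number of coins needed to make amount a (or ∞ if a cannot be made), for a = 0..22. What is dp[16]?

2

 a  0  1  2  3  4  5  6  7  8  9 10 11 12 13 14 15 16 17 18 19 20 21 22
dp  0  -  -  -  1  -  -  -  1  1  -  -  2  2  -  -  2  2  2  -  3  3  3
(- denotes ∞ / unreachable)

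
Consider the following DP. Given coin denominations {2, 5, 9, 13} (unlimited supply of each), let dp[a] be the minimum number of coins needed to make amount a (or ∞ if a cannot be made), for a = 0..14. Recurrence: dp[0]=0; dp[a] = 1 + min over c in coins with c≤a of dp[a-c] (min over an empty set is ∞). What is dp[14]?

2

 a  0  1  2  3  4  5  6  7  8  9 10 11 12 13 14
dp  0  -  1  -  2  1  3  2  4  1  2  2  3  1  2
(- denotes ∞ / unreachable)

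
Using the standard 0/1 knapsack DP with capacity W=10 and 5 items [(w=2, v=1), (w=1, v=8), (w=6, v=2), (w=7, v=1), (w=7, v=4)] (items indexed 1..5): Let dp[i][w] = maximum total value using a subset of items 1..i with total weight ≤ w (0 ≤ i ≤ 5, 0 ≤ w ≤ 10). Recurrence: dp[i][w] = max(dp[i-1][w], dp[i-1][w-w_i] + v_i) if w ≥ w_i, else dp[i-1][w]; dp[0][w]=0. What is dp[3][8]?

i\w   0   1   2   3   4   5   6   7   8   9  10
  0   0   0   0   0   0   0   0   0   0   0   0
  1   0   0   1   1   1   1   1   1   1   1   1
  2   0   8   8   9   9   9   9   9   9   9   9
  3   0   8   8   9   9   9   9  10  10  11  11
  4   0   8   8   9   9   9   9  10  10  11  11
  5   0   8   8   9   9   9   9  10  12  12  13

10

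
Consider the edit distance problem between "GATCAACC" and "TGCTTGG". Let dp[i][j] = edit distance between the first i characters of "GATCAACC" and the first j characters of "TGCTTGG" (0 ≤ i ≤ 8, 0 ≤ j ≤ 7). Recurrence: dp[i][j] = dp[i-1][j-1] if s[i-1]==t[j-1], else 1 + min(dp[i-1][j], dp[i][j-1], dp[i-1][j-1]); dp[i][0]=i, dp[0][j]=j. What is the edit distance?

   ''  T  G  C  T  T  G  G
''  0  1  2  3  4  5  6  7
 G  1  1  1  2  3  4  5  6
 A  2  2  2  2  3  4  5  6
 T  3  2  3  3  2  3  4  5
 C  4  3  3  3  3  3  4  5
 A  5  4  4  4  4  4  4  5
 A  6  5  5  5  5  5  5  5
 C  7  6  6  5  6  6  6  6
 C  8  7  7  6  6  7  7  7

7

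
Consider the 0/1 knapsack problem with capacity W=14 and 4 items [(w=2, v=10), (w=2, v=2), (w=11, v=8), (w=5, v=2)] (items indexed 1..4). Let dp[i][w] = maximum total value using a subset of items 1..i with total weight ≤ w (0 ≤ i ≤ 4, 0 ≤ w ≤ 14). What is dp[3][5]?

i\w   0   1   2   3   4   5   6   7   8   9  10  11  12  13  14
  0   0   0   0   0   0   0   0   0   0   0   0   0   0   0   0
  1   0   0  10  10  10  10  10  10  10  10  10  10  10  10  10
  2   0   0  10  10  12  12  12  12  12  12  12  12  12  12  12
  3   0   0  10  10  12  12  12  12  12  12  12  12  12  18  18
  4   0   0  10  10  12  12  12  12  12  14  14  14  14  18  18

12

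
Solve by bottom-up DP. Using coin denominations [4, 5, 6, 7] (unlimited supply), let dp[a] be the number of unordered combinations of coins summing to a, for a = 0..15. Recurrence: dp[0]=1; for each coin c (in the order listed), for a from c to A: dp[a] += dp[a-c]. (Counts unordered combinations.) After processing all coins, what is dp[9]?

after  coin     0     1     2     3     4     5     6     7     8     9    10    11    12    13    14    15
          4     1     0     0     0     1     0     0     0     1     0     0     0     1     0     0     0
          5     1     0     0     0     1     1     0     0     1     1     1     0     1     1     1     1
          6     1     0     0     0     1     1     1     0     1     1     2     1     2     1     2     2
          7     1     0     0     0     1     1     1     1     1     1     2     2     3     2     3     3

1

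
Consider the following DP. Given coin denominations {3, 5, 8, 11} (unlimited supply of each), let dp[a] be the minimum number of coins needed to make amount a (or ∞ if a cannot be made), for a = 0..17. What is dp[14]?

 a  0  1  2  3  4  5  6  7  8  9 10 11 12 13 14 15 16 17
dp  0  -  -  1  -  1  2  -  1  3  2  1  4  2  2  3  2  3
(- denotes ∞ / unreachable)

2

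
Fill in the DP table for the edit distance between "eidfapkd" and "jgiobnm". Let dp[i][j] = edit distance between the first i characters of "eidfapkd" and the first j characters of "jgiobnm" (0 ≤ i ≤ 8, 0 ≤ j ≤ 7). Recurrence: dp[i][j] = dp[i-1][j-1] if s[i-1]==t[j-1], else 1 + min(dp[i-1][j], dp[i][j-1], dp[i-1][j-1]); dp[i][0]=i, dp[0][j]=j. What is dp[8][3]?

   ''  j  g  i  o  b  n  m
''  0  1  2  3  4  5  6  7
 e  1  1  2  3  4  5  6  7
 i  2  2  2  2  3  4  5  6
 d  3  3  3  3  3  4  5  6
 f  4  4  4  4  4  4  5  6
 a  5  5  5  5  5  5  5  6
 p  6  6  6  6  6  6  6  6
 k  7  7  7  7  7  7  7  7
 d  8  8  8  8  8  8  8  8

8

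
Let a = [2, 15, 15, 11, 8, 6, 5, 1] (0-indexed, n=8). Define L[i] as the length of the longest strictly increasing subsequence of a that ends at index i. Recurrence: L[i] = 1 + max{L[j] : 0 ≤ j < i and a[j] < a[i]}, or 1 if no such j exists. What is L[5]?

2

   i    0    1    2    3    4    5    6    7
a[i]    2   15   15   11    8    6    5    1
L[i]    1    2    2    2    2    2    2    1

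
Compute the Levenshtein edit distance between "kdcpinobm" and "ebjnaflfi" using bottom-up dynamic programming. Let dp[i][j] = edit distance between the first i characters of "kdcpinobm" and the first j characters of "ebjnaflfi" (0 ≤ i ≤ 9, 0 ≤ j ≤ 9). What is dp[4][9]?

9

   ''  e  b  j  n  a  f  l  f  i
''  0  1  2  3  4  5  6  7  8  9
 k  1  1  2  3  4  5  6  7  8  9
 d  2  2  2  3  4  5  6  7  8  9
 c  3  3  3  3  4  5  6  7  8  9
 p  4  4  4  4  4  5  6  7  8  9
 i  5  5  5  5  5  5  6  7  8  8
 n  6  6  6  6  5  6  6  7  8  9
 o  7  7  7  7  6  6  7  7  8  9
 b  8  8  7  8  7  7  7  8  8  9
 m  9  9  8  8  8  8  8  8  9  9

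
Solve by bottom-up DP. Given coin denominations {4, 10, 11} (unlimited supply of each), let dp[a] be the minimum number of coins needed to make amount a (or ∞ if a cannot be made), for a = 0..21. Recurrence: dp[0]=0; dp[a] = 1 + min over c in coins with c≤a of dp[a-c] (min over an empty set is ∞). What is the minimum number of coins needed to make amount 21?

2

 a  0  1  2  3  4  5  6  7  8  9 10 11 12 13 14 15 16 17 18 19 20 21
dp  0  -  -  -  1  -  -  -  2  -  1  1  3  -  2  2  4  -  3  3  2  2
(- denotes ∞ / unreachable)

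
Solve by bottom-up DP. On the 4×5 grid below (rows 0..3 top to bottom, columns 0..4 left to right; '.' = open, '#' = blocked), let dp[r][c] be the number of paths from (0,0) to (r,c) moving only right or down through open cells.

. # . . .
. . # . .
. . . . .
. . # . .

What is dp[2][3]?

2

r\c   0   1   2   3   4
  0   1   0   0   0   0
  1   1   1   0   0   0
  2   1   2   2   2   2
  3   1   3   0   2   4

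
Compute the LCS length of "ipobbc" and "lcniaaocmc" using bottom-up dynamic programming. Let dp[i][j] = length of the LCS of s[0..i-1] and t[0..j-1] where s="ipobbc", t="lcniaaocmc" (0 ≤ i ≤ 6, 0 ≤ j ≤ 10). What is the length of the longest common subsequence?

   ''  l  c  n  i  a  a  o  c  m  c
''  0  0  0  0  0  0  0  0  0  0  0
 i  0  0  0  0  1  1  1  1  1  1  1
 p  0  0  0  0  1  1  1  1  1  1  1
 o  0  0  0  0  1  1  1  2  2  2  2
 b  0  0  0  0  1  1  1  2  2  2  2
 b  0  0  0  0  1  1  1  2  2  2  2
 c  0  0  1  1  1  1  1  2  3  3  3

3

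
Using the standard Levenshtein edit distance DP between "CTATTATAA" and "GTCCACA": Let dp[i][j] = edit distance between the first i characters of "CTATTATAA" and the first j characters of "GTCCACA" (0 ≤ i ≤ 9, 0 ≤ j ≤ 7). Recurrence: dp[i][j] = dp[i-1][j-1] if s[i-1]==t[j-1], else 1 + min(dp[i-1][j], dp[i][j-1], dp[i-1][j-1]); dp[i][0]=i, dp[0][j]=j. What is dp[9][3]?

8

   ''  G  T  C  C  A  C  A
''  0  1  2  3  4  5  6  7
 C  1  1  2  2  3  4  5  6
 T  2  2  1  2  3  4  5  6
 A  3  3  2  2  3  3  4  5
 T  4  4  3  3  3  4  4  5
 T  5  5  4  4  4  4  5  5
 A  6  6  5  5  5  4  5  5
 T  7  7  6  6  6  5  5  6
 A  8  8  7  7  7  6  6  5
 A  9  9  8  8  8  7  7  6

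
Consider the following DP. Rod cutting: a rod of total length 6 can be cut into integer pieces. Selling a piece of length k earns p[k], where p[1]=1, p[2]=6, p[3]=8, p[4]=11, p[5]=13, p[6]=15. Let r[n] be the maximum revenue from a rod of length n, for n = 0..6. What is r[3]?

8

   n    0    1    2    3    4    5    6
r[n]    0    1    6    8   12   14   18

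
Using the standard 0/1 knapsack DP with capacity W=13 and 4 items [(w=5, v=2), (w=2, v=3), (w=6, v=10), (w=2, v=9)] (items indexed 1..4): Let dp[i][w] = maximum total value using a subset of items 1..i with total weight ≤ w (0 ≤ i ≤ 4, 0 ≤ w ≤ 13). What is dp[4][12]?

i\w   0   1   2   3   4   5   6   7   8   9  10  11  12  13
  0   0   0   0   0   0   0   0   0   0   0   0   0   0   0
  1   0   0   0   0   0   2   2   2   2   2   2   2   2   2
  2   0   0   3   3   3   3   3   5   5   5   5   5   5   5
  3   0   0   3   3   3   3  10  10  13  13  13  13  13  15
  4   0   0   9   9  12  12  12  12  19  19  22  22  22  22

22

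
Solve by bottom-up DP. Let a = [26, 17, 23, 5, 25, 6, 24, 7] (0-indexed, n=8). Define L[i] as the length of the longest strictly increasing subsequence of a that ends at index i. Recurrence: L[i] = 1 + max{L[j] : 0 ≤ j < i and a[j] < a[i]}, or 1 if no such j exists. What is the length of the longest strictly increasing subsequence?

   i    0    1    2    3    4    5    6    7
a[i]   26   17   23    5   25    6   24    7
L[i]    1    1    2    1    3    2    3    3

3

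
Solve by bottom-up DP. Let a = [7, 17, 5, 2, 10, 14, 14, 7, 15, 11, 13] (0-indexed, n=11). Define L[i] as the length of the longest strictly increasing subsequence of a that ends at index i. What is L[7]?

   i    0    1    2    3    4    5    6    7    8    9   10
a[i]    7   17    5    2   10   14   14    7   15   11   13
L[i]    1    2    1    1    2    3    3    2    4    3    4

2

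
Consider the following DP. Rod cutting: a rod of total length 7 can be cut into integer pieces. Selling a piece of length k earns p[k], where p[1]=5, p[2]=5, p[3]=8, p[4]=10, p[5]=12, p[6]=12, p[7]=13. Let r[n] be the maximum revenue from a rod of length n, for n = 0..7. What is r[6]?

30

   n    0    1    2    3    4    5    6    7
r[n]    0    5   10   15   20   25   30   35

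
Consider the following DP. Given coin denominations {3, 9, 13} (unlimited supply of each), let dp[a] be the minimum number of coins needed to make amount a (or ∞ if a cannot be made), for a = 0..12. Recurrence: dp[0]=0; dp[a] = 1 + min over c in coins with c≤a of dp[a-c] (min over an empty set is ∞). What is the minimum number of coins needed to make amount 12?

2

 a  0  1  2  3  4  5  6  7  8  9 10 11 12
dp  0  -  -  1  -  -  2  -  -  1  -  -  2
(- denotes ∞ / unreachable)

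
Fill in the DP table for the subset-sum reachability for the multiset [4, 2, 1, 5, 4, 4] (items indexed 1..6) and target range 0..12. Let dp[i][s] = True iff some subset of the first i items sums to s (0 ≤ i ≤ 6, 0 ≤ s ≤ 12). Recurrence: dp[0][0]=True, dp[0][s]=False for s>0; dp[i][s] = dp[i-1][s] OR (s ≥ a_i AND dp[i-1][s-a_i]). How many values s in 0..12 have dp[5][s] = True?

i\s   0   1   2   3   4   5   6   7   8   9  10  11  12
  0   T   F   F   F   F   F   F   F   F   F   F   F   F
  1   T   F   F   F   T   F   F   F   F   F   F   F   F
  2   T   F   T   F   T   F   T   F   F   F   F   F   F
  3   T   T   T   T   T   T   T   T   F   F   F   F   F
  4   T   T   T   T   T   T   T   T   T   T   T   T   T
  5   T   T   T   T   T   T   T   T   T   T   T   T   T
  6   T   T   T   T   T   T   T   T   T   T   T   T   T

13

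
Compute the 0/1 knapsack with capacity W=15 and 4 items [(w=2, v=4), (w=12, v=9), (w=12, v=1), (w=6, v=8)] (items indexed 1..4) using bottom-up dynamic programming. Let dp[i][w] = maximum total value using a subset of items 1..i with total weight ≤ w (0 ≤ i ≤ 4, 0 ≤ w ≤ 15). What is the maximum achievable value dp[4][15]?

i\w   0   1   2   3   4   5   6   7   8   9  10  11  12  13  14  15
  0   0   0   0   0   0   0   0   0   0   0   0   0   0   0   0   0
  1   0   0   4   4   4   4   4   4   4   4   4   4   4   4   4   4
  2   0   0   4   4   4   4   4   4   4   4   4   4   9   9  13  13
  3   0   0   4   4   4   4   4   4   4   4   4   4   9   9  13  13
  4   0   0   4   4   4   4   8   8  12  12  12  12  12  12  13  13

13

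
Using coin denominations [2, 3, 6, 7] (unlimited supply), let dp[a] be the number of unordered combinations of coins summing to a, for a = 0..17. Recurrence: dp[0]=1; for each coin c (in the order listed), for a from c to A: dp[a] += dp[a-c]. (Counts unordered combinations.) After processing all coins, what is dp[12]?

7

after  coin     0     1     2     3     4     5     6     7     8     9    10    11    12    13    14    15    16    17
          2     1     0     1     0     1     0     1     0     1     0     1     0     1     0     1     0     1     0
          3     1     0     1     1     1     1     2     1     2     2     2     2     3     2     3     3     3     3
          6     1     0     1     1     1     1     3     1     3     3     3     3     6     3     6     6     6     6
          7     1     0     1     1     1     1     3     2     3     4     4     4     7     6     8     9    10    10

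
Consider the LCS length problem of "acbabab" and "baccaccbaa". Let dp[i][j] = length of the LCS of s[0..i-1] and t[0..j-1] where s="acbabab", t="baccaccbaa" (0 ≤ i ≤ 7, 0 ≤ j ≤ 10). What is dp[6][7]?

   ''  b  a  c  c  a  c  c  b  a  a
''  0  0  0  0  0  0  0  0  0  0  0
 a  0  0  1  1  1  1  1  1  1  1  1
 c  0  0  1  2  2  2  2  2  2  2  2
 b  0  1  1  2  2  2  2  2  3  3  3
 a  0  1  2  2  2  3  3  3  3  4  4
 b  0  1  2  2  2  3  3  3  4  4  4
 a  0  1  2  2  2  3  3  3  4  5  5
 b  0  1  2  2  2  3  3  3  4  5  5

3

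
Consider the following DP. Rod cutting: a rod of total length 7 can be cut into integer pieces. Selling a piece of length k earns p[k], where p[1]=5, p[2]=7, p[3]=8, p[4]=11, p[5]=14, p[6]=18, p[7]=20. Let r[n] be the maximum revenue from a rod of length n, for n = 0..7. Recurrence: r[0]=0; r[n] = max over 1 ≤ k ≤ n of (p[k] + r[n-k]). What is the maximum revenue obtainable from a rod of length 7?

   n    0    1    2    3    4    5    6    7
r[n]    0    5   10   15   20   25   30   35

35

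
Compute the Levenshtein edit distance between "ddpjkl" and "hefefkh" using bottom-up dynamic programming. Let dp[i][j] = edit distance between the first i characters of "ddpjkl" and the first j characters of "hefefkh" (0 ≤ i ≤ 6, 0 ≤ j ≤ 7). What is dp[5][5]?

   ''  h  e  f  e  f  k  h
''  0  1  2  3  4  5  6  7
 d  1  1  2  3  4  5  6  7
 d  2  2  2  3  4  5  6  7
 p  3  3  3  3  4  5  6  7
 j  4  4  4  4  4  5  6  7
 k  5  5  5  5  5  5  5  6
 l  6  6  6  6  6  6  6  6

5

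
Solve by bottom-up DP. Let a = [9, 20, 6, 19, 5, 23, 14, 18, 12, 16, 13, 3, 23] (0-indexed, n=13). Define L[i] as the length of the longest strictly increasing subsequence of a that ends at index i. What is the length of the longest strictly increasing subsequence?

   i    0    1    2    3    4    5    6    7    8    9   10   11   12
a[i]    9   20    6   19    5   23   14   18   12   16   13    3   23
L[i]    1    2    1    2    1    3    2    3    2    3    3    1    4

4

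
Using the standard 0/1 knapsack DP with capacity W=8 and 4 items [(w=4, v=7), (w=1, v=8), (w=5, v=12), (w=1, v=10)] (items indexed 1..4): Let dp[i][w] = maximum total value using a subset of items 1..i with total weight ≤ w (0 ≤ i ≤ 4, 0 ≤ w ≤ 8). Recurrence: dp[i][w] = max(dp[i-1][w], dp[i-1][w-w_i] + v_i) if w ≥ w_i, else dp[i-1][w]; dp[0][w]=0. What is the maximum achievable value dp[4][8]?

30

i\w   0   1   2   3   4   5   6   7   8
  0   0   0   0   0   0   0   0   0   0
  1   0   0   0   0   7   7   7   7   7
  2   0   8   8   8   8  15  15  15  15
  3   0   8   8   8   8  15  20  20  20
  4   0  10  18  18  18  18  25  30  30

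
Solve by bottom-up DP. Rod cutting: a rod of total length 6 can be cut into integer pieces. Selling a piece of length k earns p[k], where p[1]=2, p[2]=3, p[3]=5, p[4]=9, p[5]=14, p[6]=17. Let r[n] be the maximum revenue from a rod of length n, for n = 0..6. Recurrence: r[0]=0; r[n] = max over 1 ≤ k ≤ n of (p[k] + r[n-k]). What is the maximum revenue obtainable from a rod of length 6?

   n    0    1    2    3    4    5    6
r[n]    0    2    4    6    9   14   17

17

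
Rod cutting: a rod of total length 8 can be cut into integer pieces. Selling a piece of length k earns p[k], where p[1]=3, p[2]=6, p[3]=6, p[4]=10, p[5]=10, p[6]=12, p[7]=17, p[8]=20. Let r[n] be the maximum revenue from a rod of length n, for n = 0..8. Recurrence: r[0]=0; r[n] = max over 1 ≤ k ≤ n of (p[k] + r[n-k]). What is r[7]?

21

   n    0    1    2    3    4    5    6    7    8
r[n]    0    3    6    9   12   15   18   21   24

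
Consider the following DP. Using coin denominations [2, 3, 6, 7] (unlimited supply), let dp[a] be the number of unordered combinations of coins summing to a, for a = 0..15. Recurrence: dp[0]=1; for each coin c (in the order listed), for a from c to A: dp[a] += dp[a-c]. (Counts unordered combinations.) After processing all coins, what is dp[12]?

7

after  coin     0     1     2     3     4     5     6     7     8     9    10    11    12    13    14    15
          2     1     0     1     0     1     0     1     0     1     0     1     0     1     0     1     0
          3     1     0     1     1     1     1     2     1     2     2     2     2     3     2     3     3
          6     1     0     1     1     1     1     3     1     3     3     3     3     6     3     6     6
          7     1     0     1     1     1     1     3     2     3     4     4     4     7     6     8     9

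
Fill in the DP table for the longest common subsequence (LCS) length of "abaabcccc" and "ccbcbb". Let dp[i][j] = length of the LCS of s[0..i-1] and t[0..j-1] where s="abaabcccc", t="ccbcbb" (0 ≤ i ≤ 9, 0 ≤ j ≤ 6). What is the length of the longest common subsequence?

   ''  c  c  b  c  b  b
''  0  0  0  0  0  0  0
 a  0  0  0  0  0  0  0
 b  0  0  0  1  1  1  1
 a  0  0  0  1  1  1  1
 a  0  0  0  1  1  1  1
 b  0  0  0  1  1  2  2
 c  0  1  1  1  2  2  2
 c  0  1  2  2  2  2  2
 c  0  1  2  2  3  3  3
 c  0  1  2  2  3  3  3

3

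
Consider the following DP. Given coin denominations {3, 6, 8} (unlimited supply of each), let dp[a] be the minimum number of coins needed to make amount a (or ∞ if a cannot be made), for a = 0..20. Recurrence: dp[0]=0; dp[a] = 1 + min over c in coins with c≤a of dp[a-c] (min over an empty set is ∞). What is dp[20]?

 a  0  1  2  3  4  5  6  7  8  9 10 11 12 13 14 15 16 17 18 19 20
dp  0  -  -  1  -  -  1  -  1  2  -  2  2  -  2  3  2  3  3  3  3
(- denotes ∞ / unreachable)

3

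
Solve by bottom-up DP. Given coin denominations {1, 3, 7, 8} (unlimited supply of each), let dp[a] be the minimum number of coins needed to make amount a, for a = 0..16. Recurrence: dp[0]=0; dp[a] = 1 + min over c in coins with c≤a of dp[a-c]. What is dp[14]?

2

 a  0  1  2  3  4  5  6  7  8  9 10 11 12 13 14 15 16
dp  0  1  2  1  2  3  2  1  1  2  2  2  3  3  2  2  2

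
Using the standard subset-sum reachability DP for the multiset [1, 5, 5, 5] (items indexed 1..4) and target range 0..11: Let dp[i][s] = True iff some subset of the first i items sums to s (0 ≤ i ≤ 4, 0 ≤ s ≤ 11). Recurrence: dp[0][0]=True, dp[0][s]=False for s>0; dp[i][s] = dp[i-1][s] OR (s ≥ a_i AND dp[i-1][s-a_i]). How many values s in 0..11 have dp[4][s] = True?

6

i\s   0   1   2   3   4   5   6   7   8   9  10  11
  0   T   F   F   F   F   F   F   F   F   F   F   F
  1   T   T   F   F   F   F   F   F   F   F   F   F
  2   T   T   F   F   F   T   T   F   F   F   F   F
  3   T   T   F   F   F   T   T   F   F   F   T   T
  4   T   T   F   F   F   T   T   F   F   F   T   T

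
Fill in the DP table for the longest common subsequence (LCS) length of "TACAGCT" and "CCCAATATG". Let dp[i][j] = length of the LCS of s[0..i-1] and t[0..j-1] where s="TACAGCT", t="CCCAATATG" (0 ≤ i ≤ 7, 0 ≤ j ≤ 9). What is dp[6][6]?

2

   ''  C  C  C  A  A  T  A  T  G
''  0  0  0  0  0  0  0  0  0  0
 T  0  0  0  0  0  0  1  1  1  1
 A  0  0  0  0  1  1  1  2  2  2
 C  0  1  1  1  1  1  1  2  2  2
 A  0  1  1  1  2  2  2  2  2  2
 G  0  1  1  1  2  2  2  2  2  3
 C  0  1  2  2  2  2  2  2  2  3
 T  0  1  2  2  2  2  3  3  3  3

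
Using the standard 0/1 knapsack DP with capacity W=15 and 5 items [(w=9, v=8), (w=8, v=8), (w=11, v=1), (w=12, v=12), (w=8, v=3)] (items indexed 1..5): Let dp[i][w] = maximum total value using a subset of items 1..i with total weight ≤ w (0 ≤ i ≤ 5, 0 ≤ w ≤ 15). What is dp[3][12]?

i\w   0   1   2   3   4   5   6   7   8   9  10  11  12  13  14  15
  0   0   0   0   0   0   0   0   0   0   0   0   0   0   0   0   0
  1   0   0   0   0   0   0   0   0   0   8   8   8   8   8   8   8
  2   0   0   0   0   0   0   0   0   8   8   8   8   8   8   8   8
  3   0   0   0   0   0   0   0   0   8   8   8   8   8   8   8   8
  4   0   0   0   0   0   0   0   0   8   8   8   8  12  12  12  12
  5   0   0   0   0   0   0   0   0   8   8   8   8  12  12  12  12

8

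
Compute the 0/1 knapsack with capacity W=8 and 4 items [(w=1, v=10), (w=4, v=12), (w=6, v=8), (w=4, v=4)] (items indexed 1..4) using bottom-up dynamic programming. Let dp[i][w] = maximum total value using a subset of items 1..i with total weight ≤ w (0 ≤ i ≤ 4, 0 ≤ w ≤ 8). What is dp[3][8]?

i\w   0   1   2   3   4   5   6   7   8
  0   0   0   0   0   0   0   0   0   0
  1   0  10  10  10  10  10  10  10  10
  2   0  10  10  10  12  22  22  22  22
  3   0  10  10  10  12  22  22  22  22
  4   0  10  10  10  12  22  22  22  22

22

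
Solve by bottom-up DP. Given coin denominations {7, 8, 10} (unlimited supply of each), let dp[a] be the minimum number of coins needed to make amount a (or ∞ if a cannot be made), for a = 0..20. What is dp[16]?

 a  0  1  2  3  4  5  6  7  8  9 10 11 12 13 14 15 16 17 18 19 20
dp  0  -  -  -  -  -  -  1  1  -  1  -  -  -  2  2  2  2  2  -  2
(- denotes ∞ / unreachable)

2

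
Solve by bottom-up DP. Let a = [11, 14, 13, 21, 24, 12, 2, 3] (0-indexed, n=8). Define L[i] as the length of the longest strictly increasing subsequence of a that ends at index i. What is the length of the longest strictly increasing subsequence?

   i    0    1    2    3    4    5    6    7
a[i]   11   14   13   21   24   12    2    3
L[i]    1    2    2    3    4    2    1    2

4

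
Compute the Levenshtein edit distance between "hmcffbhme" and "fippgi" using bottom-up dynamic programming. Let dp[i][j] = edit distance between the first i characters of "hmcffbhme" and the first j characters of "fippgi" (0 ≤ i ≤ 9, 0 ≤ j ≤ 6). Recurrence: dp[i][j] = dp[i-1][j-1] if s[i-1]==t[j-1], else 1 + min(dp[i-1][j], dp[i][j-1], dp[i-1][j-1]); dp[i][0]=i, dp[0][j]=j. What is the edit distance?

   ''  f  i  p  p  g  i
''  0  1  2  3  4  5  6
 h  1  1  2  3  4  5  6
 m  2  2  2  3  4  5  6
 c  3  3  3  3  4  5  6
 f  4  3  4  4  4  5  6
 f  5  4  4  5  5  5  6
 b  6  5  5  5  6  6  6
 h  7  6  6  6  6  7  7
 m  8  7  7  7  7  7  8
 e  9  8  8  8  8  8  8

8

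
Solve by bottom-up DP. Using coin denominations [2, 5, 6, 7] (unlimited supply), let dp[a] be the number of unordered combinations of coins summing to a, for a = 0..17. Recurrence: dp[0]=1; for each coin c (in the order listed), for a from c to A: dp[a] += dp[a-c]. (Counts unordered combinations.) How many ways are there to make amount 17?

after  coin     0     1     2     3     4     5     6     7     8     9    10    11    12    13    14    15    16    17
          2     1     0     1     0     1     0     1     0     1     0     1     0     1     0     1     0     1     0
          5     1     0     1     0     1     1     1     1     1     1     2     1     2     1     2     2     2     2
          6     1     0     1     0     1     1     2     1     2     1     3     2     4     2     4     3     5     4
          7     1     0     1     0     1     1     2     2     2     2     3     3     5     4     6     5     7     7

7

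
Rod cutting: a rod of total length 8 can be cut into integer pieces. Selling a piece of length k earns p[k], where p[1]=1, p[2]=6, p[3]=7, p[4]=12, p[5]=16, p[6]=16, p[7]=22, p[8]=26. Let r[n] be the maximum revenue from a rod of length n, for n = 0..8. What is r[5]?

   n    0    1    2    3    4    5    6    7    8
r[n]    0    1    6    7   12   16   18   22   26

16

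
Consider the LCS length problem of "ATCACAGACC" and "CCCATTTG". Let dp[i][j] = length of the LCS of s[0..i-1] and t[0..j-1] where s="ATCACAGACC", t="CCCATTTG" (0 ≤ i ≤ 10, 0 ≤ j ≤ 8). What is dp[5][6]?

2

   ''  C  C  C  A  T  T  T  G
''  0  0  0  0  0  0  0  0  0
 A  0  0  0  0  1  1  1  1  1
 T  0  0  0  0  1  2  2  2  2
 C  0  1  1  1  1  2  2  2  2
 A  0  1  1  1  2  2  2  2  2
 C  0  1  2  2  2  2  2  2  2
 A  0  1  2  2  3  3  3  3  3
 G  0  1  2  2  3  3  3  3  4
 A  0  1  2  2  3  3  3  3  4
 C  0  1  2  3  3  3  3  3  4
 C  0  1  2  3  3  3  3  3  4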